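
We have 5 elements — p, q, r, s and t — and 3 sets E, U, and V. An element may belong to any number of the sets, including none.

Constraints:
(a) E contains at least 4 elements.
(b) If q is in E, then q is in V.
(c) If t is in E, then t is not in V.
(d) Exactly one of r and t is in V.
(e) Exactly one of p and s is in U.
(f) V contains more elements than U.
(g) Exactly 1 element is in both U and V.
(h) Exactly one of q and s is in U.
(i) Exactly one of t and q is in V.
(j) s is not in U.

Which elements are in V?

V = {q, r, s}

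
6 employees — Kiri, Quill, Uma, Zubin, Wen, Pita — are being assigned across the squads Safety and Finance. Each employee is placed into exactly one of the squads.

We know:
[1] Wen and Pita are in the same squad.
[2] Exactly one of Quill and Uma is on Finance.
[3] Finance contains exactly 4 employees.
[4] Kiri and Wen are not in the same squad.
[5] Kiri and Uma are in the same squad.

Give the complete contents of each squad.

Safety = {Kiri, Uma}; Finance = {Pita, Quill, Wen, Zubin}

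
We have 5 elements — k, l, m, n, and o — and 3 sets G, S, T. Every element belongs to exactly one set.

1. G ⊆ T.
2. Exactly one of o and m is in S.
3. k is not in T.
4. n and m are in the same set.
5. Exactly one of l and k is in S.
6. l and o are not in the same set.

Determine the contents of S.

S = {k, o}

From (3): k ∉ T.
(1) contrapositive: k ∉ G.
Only one set left: k ∈ S.
(5) (exactly one): l ∉ S.
Suppose m ∈ S: no assignment then satisfies all the clues, so m ∉ S.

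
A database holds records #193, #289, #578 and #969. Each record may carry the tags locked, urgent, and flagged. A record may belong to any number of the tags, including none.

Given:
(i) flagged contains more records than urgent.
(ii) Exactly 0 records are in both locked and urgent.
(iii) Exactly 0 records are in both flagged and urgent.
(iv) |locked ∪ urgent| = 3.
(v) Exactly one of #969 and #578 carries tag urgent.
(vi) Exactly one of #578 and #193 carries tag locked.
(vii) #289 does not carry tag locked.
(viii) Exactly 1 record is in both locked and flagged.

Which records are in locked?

locked = {#193, #969}

From (vii): #289 ∉ locked.
Suppose #193 ∉ locked: no assignment then satisfies all the clues, so #193 ∈ locked.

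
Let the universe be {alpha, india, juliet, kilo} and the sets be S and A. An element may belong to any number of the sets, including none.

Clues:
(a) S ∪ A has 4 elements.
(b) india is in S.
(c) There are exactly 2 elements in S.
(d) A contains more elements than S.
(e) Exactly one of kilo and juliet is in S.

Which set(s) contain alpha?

alpha: A

From (b): india ∈ S.
Suppose alpha ∈ S: no assignment then satisfies all the clues, so alpha ∉ S.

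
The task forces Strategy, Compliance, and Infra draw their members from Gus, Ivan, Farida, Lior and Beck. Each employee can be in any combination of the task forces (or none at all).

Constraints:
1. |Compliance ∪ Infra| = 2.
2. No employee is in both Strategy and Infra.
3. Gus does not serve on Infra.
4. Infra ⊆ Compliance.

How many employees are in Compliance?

2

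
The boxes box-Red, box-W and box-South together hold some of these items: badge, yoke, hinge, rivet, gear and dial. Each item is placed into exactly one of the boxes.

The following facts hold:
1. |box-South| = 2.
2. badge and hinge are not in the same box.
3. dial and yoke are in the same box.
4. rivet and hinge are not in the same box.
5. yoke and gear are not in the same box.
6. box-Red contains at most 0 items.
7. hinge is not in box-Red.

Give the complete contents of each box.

box-Red = {}; box-W = {badge, dial, rivet, yoke}; box-South = {gear, hinge}

From (7): hinge ∉ box-Red.
(6): box-Red already has 0, so the rest are out.
Suppose badge ∉ box-W: no assignment then satisfies all the clues, so badge ∈ box-W.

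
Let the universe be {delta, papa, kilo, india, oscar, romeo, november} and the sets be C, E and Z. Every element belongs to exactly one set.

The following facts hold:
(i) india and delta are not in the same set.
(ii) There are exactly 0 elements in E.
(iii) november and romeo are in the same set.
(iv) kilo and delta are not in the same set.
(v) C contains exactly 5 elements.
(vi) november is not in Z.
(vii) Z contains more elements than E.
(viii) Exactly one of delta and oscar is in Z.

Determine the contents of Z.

Z = {delta, papa}

From (vi): november ∉ Z.
(ii): E already has 0, so the rest are out.
(iii): romeo matches november: romeo ∉ Z.
Only one set left: romeo ∈ C.
Only one set left: november ∈ C.
Suppose delta ∉ Z: no assignment then satisfies all the clues, so delta ∈ Z.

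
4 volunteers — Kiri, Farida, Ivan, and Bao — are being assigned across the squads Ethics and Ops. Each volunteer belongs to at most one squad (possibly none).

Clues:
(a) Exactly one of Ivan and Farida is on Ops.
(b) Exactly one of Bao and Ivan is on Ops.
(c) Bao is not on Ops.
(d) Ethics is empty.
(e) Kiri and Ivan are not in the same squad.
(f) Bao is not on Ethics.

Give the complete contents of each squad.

From (c): Bao ∉ Ops.
From (f): Bao ∉ Ethics.
(b) (exactly one): Ivan ∈ Ops.
(d): Ethics already has 0, so the rest are out.
(e): Kiri ∉ Ops.
(a) (exactly one): Farida ∉ Ops.

Ethics = {}; Ops = {Ivan}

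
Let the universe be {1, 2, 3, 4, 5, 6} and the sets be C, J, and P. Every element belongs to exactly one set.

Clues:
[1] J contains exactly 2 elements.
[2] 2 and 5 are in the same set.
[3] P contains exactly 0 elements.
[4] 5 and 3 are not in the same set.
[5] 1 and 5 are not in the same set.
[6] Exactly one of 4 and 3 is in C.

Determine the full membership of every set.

C = {2, 4, 5, 6}; J = {1, 3}; P = {}

(3): P already has 0, so the rest are out.
Suppose 1 ∈ C: no assignment then satisfies all the clues, so 1 ∉ C.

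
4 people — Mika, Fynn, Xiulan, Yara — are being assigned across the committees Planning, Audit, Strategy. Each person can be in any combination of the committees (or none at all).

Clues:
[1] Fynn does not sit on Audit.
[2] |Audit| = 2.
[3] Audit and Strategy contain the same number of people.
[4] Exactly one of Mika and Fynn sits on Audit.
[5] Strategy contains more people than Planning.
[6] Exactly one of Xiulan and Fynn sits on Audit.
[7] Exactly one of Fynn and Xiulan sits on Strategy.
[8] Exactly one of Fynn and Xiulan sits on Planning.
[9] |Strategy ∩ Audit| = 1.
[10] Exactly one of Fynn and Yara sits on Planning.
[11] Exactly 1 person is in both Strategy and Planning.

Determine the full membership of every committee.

From (1): Fynn ∉ Audit.
(4) (exactly one): Mika ∈ Audit.
(6) (exactly one): Xiulan ∈ Audit.
(2): Audit already has 2, so the rest are out.
Suppose Mika ∈ Planning: no assignment then satisfies all the clues, so Mika ∉ Planning.

Planning = {Fynn}; Audit = {Mika, Xiulan}; Strategy = {Fynn, Mika}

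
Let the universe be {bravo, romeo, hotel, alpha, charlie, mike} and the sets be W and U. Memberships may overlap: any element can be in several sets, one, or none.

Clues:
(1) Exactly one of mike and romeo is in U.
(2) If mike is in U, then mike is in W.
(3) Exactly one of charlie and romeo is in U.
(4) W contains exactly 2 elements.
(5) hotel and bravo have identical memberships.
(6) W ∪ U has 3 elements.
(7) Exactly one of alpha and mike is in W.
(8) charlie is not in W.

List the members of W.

W = {mike, romeo}

From (8): charlie ∉ W.
Suppose bravo ∈ W: no assignment then satisfies all the clues, so bravo ∉ W.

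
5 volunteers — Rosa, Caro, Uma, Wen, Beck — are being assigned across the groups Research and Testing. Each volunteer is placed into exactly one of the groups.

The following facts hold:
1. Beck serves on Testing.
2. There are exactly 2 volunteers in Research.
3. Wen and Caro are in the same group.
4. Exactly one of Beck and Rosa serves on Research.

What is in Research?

Research = {Rosa, Uma}

From (1): Beck ∈ Testing.
(4) (exactly one): Rosa ∈ Research.
Suppose Caro ∈ Research: no assignment then satisfies all the clues, so Caro ∉ Research.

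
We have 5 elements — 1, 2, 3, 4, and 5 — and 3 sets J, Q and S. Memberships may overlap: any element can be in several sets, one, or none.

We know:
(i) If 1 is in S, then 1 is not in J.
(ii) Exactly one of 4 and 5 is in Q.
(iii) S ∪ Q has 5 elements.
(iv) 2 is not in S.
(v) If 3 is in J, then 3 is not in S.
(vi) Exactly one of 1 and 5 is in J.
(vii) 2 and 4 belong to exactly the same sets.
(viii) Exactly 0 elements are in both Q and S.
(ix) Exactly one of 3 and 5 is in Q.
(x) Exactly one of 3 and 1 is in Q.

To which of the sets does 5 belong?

5: J, S

From (iv): 2 ∉ S.
(vii): 4 matches 2: 4 ∉ S.
Suppose 5 ∉ J: no assignment then satisfies all the clues, so 5 ∈ J.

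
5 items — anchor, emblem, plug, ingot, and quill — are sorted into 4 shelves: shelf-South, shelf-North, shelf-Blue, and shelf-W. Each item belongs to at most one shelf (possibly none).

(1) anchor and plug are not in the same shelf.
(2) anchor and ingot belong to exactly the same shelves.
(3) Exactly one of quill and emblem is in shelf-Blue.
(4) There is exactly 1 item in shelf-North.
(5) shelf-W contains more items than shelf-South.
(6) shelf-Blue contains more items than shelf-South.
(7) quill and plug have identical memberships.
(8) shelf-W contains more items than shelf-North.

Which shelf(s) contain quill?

quill: shelf-Blue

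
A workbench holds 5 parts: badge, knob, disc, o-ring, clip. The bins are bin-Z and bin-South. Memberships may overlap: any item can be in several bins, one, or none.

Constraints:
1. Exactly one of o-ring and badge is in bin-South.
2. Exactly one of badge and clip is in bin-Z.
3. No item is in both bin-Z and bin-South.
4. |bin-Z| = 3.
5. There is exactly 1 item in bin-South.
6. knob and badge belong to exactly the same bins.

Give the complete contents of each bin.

bin-Z = {badge, disc, knob}; bin-South = {o-ring}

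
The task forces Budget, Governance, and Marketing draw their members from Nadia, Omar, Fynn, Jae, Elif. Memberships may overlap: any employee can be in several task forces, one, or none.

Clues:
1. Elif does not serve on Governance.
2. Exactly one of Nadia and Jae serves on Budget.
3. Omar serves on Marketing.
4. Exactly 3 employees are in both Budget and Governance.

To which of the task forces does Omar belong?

Omar: Budget, Governance, Marketing

From (1): Elif ∉ Governance.
From (3): Omar ∈ Marketing.
Suppose Omar ∉ Budget: no assignment then satisfies all the clues, so Omar ∈ Budget.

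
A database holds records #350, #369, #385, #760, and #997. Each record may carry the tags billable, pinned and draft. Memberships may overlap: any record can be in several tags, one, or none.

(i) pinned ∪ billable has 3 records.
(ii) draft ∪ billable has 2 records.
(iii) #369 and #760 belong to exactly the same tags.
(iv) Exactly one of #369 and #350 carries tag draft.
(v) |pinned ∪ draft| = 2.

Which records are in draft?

draft = {#350}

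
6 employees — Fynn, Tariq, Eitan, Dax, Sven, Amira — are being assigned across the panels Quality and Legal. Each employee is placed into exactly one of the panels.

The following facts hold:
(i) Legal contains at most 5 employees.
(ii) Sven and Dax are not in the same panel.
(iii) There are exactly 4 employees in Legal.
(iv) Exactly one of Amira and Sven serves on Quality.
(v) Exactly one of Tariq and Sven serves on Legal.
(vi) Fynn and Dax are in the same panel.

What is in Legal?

Legal = {Amira, Dax, Fynn, Tariq}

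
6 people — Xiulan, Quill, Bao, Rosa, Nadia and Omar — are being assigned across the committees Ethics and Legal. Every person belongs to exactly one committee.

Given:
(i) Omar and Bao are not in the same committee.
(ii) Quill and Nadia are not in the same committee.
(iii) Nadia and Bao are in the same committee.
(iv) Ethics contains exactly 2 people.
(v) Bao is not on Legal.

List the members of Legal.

From (v): Bao ∉ Legal.
(iii): Nadia matches Bao: Nadia ∉ Legal.
Only one committee left: Bao ∈ Ethics.
Only one committee left: Nadia ∈ Ethics.
(i): Omar ∉ Ethics.
(ii): Quill ∉ Ethics.
(iv): Ethics already has 2, so the rest are out.
Only one committee left: Xiulan ∈ Legal.
Only one committee left: Quill ∈ Legal.
Only one committee left: Rosa ∈ Legal.
Only one committee left: Omar ∈ Legal.

Legal = {Omar, Quill, Rosa, Xiulan}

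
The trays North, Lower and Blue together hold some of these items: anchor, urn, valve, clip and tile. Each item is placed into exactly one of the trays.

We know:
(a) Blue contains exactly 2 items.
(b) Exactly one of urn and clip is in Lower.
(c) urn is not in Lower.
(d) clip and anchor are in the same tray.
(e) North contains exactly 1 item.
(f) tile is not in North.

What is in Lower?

Lower = {anchor, clip}

From (c): urn ∉ Lower.
From (f): tile ∉ North.
(b) (exactly one): clip ∈ Lower.
(d): anchor matches clip: anchor ∉ North.
(d): anchor matches clip: anchor ∈ Lower.
Suppose valve ∈ Lower: no assignment then satisfies all the clues, so valve ∉ Lower.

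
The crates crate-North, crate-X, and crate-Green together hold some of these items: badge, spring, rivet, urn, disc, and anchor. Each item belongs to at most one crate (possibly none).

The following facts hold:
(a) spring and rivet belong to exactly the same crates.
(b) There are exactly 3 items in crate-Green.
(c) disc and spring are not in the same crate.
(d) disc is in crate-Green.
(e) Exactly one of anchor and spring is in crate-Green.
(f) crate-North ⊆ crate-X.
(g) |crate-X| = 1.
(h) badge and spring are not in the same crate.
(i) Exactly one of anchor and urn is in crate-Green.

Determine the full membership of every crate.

crate-North = {}; crate-X = {urn}; crate-Green = {anchor, badge, disc}

From (d): disc ∈ crate-Green.
(c): spring ∉ crate-Green.
(e) (exactly one): anchor ∈ crate-Green.
(i) (exactly one): urn ∉ crate-Green.
(a): rivet matches spring: rivet ∉ crate-Green.
(b): only 3 candidates remain for crate-Green, so all are in.
Suppose spring ∈ crate-North: no assignment then satisfies all the clues, so spring ∉ crate-North.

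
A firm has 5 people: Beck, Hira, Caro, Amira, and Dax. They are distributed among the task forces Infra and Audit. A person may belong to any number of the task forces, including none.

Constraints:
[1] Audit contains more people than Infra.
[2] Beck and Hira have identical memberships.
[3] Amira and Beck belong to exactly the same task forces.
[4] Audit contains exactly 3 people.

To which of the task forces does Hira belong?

Hira: Audit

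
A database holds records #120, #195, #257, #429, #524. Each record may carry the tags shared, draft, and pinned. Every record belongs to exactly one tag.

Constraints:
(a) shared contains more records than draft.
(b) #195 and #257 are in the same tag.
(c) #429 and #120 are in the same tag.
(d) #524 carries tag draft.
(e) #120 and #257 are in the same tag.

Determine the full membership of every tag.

shared = {#120, #195, #257, #429}; draft = {#524}; pinned = {}

From (d): #524 ∈ draft.
Suppose #120 ∉ shared: no assignment then satisfies all the clues, so #120 ∈ shared.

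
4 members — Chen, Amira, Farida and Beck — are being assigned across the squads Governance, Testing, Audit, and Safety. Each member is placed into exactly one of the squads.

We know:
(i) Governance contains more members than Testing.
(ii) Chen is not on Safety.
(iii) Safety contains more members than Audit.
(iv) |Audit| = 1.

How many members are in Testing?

0

From (ii): Chen ∉ Safety.
Suppose Chen ∈ Testing: no assignment then satisfies all the clues, so Chen ∉ Testing.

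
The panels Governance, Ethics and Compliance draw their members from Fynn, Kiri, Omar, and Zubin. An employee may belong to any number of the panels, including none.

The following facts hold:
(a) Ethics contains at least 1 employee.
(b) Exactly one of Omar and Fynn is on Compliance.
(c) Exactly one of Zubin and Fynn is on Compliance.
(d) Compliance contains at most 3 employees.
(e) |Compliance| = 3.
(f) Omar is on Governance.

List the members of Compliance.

Compliance = {Kiri, Omar, Zubin}

From (f): Omar ∈ Governance.
Suppose Fynn ∈ Compliance: no assignment then satisfies all the clues, so Fynn ∉ Compliance.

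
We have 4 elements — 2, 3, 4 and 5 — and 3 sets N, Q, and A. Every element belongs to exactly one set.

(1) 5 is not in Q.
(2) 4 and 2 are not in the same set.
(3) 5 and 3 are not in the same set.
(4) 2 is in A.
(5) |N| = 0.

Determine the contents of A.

From (1): 5 ∉ Q.
From (4): 2 ∈ A.
(2): 4 ∉ A.
(5): N already has 0, so the rest are out.
Only one set left: 4 ∈ Q.
Only one set left: 5 ∈ A.
(3): 3 ∉ A.
Only one set left: 3 ∈ Q.

A = {2, 5}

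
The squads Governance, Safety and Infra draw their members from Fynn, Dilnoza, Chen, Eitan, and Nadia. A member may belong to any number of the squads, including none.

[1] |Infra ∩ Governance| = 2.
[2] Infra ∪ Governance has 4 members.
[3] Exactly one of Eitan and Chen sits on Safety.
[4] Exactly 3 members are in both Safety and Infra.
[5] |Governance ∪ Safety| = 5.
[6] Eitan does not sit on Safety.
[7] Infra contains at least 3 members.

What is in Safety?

Safety = {Chen, Dilnoza, Fynn, Nadia}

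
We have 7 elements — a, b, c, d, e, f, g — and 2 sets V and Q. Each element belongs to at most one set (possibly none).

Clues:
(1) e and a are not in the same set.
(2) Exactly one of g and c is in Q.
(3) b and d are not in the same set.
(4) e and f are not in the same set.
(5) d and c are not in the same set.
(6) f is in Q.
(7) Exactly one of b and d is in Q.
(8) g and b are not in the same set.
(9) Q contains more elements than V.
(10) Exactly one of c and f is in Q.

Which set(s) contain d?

From (6): f ∈ Q.
(4): e ∉ Q.
(10) (exactly one): c ∉ Q.
(2) (exactly one): g ∈ Q.
(8): b ∉ Q.
(7) (exactly one): d ∈ Q.

d: Q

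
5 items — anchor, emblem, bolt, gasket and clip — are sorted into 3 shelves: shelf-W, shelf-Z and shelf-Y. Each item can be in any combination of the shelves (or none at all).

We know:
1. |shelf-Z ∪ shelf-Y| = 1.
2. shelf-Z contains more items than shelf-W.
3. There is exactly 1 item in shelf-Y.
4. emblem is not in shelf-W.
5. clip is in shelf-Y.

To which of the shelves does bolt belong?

bolt: none

From (4): emblem ∉ shelf-W.
From (5): clip ∈ shelf-Y.
(3): shelf-Y already has 1, so the rest are out.
Suppose bolt ∈ shelf-W: no assignment then satisfies all the clues, so bolt ∉ shelf-W.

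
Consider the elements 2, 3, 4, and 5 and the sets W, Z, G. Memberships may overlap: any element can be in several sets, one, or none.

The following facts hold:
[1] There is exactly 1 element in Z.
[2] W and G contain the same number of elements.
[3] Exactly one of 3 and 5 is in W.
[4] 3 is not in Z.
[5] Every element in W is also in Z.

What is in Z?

Z = {5}

From (4): 3 ∉ Z.
(5) contrapositive: 3 ∉ W.
(3) (exactly one): 5 ∈ W.
(5) with 5 ∈ W: 5 ∈ Z.
(1): Z already has 1, so the rest are out.
(5) contrapositive: 2 ∉ W.
(5) contrapositive: 4 ∉ W.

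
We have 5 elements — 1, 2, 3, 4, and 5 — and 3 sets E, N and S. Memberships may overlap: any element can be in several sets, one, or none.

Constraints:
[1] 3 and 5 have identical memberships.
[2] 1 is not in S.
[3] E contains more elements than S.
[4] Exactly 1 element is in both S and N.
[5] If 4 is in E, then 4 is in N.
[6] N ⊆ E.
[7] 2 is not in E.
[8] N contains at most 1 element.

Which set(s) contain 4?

4: E, N, S

From (2): 1 ∉ S.
From (7): 2 ∉ E.
(6) contrapositive: 2 ∉ N.
Suppose 4 ∉ E: no assignment then satisfies all the clues, so 4 ∈ E.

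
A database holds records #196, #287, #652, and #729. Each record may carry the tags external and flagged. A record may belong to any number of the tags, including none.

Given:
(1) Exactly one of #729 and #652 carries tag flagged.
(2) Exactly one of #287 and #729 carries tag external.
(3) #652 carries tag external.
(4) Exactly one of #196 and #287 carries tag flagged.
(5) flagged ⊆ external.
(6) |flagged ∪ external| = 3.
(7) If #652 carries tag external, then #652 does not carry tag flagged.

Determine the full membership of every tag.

external = {#196, #652, #729}; flagged = {#196, #729}

From (3): #652 ∈ external.
(7): #652 ∉ flagged.
(1) (exactly one): #729 ∈ flagged.
(5) with #729 ∈ flagged: #729 ∈ external.
(2) (exactly one): #287 ∉ external.
(5) contrapositive: #287 ∉ flagged.
(4) (exactly one): #196 ∈ flagged.
(5) with #196 ∈ flagged: #196 ∈ external.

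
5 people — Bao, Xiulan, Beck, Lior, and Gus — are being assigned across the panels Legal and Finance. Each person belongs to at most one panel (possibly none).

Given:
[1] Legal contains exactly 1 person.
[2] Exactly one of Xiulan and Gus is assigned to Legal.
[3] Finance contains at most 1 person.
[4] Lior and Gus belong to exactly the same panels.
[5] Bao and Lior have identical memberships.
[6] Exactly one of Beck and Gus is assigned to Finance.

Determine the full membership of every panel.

Legal = {Xiulan}; Finance = {Beck}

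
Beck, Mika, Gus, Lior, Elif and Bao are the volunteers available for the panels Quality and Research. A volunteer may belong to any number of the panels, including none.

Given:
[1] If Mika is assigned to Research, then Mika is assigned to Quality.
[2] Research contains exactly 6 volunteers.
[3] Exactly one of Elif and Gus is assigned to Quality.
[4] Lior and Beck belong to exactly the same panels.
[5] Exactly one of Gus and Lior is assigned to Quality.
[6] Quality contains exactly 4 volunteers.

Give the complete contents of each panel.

Quality = {Beck, Elif, Lior, Mika}; Research = {Bao, Beck, Elif, Gus, Lior, Mika}

(2): only 6 candidates remain for Research, so all are in.
(1): Mika ∈ Quality.
Suppose Beck ∉ Quality: no assignment then satisfies all the clues, so Beck ∈ Quality.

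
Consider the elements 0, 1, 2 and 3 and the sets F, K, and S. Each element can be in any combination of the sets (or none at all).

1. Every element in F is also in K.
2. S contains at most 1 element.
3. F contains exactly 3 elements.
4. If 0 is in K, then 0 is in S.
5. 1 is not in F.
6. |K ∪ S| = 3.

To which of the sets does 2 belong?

2: F, K

From (5): 1 ∉ F.
(3): only 3 candidates remain for F, so all are in.
(1) with 0 ∈ F: 0 ∈ K.
(1) with 2 ∈ F: 2 ∈ K.
(1) with 3 ∈ F: 3 ∈ K.
(4): 0 ∈ S.
(2): S already has 1, so the rest are out.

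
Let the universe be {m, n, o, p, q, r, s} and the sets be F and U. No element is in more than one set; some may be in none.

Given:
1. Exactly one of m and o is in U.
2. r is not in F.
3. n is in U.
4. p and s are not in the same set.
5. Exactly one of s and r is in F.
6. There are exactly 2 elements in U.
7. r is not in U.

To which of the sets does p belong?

p: none

From (2): r ∉ F.
From (3): n ∈ U.
From (7): r ∉ U.
(5) (exactly one): s ∈ F.
(4): p ∉ F.
Suppose p ∈ U: no assignment then satisfies all the clues, so p ∉ U.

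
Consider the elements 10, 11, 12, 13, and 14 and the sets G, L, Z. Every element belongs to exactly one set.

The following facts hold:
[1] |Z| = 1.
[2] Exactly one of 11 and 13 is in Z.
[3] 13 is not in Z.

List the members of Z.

Z = {11}

From (3): 13 ∉ Z.
(2) (exactly one): 11 ∈ Z.
(1): Z already has 1, so the rest are out.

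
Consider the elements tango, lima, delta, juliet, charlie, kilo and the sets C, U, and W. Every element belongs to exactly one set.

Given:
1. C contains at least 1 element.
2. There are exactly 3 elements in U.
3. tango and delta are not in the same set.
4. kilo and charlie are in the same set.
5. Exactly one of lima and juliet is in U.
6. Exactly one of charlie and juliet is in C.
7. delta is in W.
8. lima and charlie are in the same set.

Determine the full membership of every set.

C = {juliet, tango}; U = {charlie, kilo, lima}; W = {delta}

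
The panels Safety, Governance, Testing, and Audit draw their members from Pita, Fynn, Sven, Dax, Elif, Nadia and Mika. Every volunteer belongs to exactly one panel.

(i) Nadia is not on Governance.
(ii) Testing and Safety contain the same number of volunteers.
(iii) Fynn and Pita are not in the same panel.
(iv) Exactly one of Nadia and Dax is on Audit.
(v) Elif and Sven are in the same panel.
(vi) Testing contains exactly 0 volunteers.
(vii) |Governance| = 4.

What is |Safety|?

0

From (i): Nadia ∉ Governance.
(vi): Testing already has 0, so the rest are out.
Suppose Pita ∈ Safety: no assignment then satisfies all the clues, so Pita ∉ Safety.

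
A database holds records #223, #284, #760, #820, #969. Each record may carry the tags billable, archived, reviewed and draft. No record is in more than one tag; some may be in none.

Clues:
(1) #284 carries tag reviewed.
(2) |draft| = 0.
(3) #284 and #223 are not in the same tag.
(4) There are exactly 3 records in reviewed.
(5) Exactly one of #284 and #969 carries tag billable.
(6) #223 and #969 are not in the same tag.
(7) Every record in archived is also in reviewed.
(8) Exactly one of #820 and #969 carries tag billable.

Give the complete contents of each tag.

billable = {#969}; archived = {}; reviewed = {#284, #760, #820}; draft = {}

From (1): #284 ∈ reviewed.
(2): draft already has 0, so the rest are out.
(3): #223 ∉ reviewed.
(5) (exactly one): #969 ∈ billable.
(6): #223 ∉ billable.
(7) contrapositive: #223 ∉ archived.
(8) (exactly one): #820 ∉ billable.
(4): only 3 candidates remain for reviewed, so all are in.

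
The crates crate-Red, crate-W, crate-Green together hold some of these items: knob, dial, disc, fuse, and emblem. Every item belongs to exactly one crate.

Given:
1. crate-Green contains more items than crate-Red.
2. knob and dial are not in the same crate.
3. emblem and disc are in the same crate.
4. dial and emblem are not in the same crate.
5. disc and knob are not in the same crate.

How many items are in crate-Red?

1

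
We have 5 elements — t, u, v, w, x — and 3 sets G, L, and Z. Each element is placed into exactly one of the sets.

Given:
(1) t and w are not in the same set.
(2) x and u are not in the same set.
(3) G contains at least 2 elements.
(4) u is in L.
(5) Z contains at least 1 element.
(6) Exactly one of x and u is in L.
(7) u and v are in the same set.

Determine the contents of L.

L = {u, v}

From (4): u ∈ L.
(2): x ∉ L.
(7): v matches u: v ∉ G.
(7): v matches u: v ∈ L.
Suppose t ∈ L: no assignment then satisfies all the clues, so t ∉ L.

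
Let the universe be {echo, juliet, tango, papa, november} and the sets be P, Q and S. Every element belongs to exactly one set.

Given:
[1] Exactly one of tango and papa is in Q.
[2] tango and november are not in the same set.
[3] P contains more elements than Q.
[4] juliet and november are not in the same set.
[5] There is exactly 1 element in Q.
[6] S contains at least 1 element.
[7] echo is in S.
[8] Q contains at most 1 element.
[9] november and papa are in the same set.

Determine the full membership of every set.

P = {november, papa}; Q = {tango}; S = {echo, juliet}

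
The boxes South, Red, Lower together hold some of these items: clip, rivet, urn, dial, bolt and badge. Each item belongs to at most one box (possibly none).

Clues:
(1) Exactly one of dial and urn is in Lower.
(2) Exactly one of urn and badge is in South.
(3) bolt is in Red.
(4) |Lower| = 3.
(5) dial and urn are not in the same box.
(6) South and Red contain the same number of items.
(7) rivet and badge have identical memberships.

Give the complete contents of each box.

South = {urn}; Red = {bolt}; Lower = {badge, dial, rivet}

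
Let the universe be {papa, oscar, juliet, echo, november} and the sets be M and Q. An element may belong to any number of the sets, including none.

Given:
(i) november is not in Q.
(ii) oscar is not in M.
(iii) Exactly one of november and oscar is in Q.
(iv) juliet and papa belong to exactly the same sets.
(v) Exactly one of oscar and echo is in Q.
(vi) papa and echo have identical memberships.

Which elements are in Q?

Q = {oscar}

From (i): november ∉ Q.
From (ii): oscar ∉ M.
(iii) (exactly one): oscar ∈ Q.
(v) (exactly one): echo ∉ Q.
(vi): papa matches echo: papa ∉ Q.
(iv): juliet matches papa: juliet ∉ Q.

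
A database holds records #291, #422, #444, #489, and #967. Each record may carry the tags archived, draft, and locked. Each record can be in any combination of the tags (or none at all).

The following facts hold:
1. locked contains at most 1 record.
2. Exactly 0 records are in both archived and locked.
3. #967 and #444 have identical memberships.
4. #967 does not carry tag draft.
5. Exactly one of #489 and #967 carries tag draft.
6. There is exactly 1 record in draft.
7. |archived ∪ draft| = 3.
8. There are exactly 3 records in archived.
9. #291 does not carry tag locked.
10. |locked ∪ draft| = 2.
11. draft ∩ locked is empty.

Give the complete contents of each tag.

archived = {#444, #489, #967}; draft = {#489}; locked = {#422}

From (4): #967 ∉ draft.
From (9): #291 ∉ locked.
(3): #444 matches #967: #444 ∉ draft.
(5) (exactly one): #489 ∈ draft.
(6): draft already has 1, so the rest are out.
(11) (disjoint): #489 ∉ locked.
Suppose #291 ∈ archived: no assignment then satisfies all the clues, so #291 ∉ archived.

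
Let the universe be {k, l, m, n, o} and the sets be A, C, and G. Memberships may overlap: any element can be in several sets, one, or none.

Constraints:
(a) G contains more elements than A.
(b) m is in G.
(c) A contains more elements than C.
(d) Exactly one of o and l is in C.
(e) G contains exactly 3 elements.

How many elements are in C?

From (b): m ∈ G.
Suppose k ∈ C: no assignment then satisfies all the clues, so k ∉ C.

1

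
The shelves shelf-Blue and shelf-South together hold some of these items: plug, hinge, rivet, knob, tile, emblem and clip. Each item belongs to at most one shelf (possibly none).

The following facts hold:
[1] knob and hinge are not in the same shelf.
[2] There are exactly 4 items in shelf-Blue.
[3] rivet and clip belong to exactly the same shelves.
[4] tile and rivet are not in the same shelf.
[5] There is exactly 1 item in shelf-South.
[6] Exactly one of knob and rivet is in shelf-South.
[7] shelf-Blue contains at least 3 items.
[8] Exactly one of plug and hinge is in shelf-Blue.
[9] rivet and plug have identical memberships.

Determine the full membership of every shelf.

shelf-Blue = {clip, emblem, plug, rivet}; shelf-South = {knob}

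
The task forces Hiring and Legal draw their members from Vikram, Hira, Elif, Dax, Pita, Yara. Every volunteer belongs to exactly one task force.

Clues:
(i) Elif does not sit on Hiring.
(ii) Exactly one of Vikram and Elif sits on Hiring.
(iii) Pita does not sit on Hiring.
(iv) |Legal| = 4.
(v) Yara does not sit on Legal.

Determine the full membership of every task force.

Hiring = {Vikram, Yara}; Legal = {Dax, Elif, Hira, Pita}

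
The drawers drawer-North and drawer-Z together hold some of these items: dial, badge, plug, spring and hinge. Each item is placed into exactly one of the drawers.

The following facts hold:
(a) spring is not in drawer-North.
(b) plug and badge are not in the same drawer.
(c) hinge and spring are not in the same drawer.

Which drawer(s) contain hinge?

hinge: drawer-North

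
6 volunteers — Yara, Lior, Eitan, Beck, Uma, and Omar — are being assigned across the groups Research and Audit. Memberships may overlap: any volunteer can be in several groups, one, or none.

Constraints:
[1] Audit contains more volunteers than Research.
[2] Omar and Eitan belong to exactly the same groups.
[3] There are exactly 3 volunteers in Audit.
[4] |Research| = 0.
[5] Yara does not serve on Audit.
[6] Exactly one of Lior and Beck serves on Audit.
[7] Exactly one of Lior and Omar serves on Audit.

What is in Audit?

Audit = {Beck, Eitan, Omar}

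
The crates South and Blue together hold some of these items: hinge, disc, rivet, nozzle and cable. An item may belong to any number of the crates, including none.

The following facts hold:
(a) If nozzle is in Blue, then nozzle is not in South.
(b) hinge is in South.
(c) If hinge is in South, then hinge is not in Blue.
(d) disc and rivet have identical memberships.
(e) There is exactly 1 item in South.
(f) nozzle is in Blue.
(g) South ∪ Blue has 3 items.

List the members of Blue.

From (b): hinge ∈ South.
From (f): nozzle ∈ Blue.
(a): nozzle ∉ South.
(c): hinge ∉ Blue.
(e): South already has 1, so the rest are out.
Suppose disc ∈ Blue: no assignment then satisfies all the clues, so disc ∉ Blue.

Blue = {cable, nozzle}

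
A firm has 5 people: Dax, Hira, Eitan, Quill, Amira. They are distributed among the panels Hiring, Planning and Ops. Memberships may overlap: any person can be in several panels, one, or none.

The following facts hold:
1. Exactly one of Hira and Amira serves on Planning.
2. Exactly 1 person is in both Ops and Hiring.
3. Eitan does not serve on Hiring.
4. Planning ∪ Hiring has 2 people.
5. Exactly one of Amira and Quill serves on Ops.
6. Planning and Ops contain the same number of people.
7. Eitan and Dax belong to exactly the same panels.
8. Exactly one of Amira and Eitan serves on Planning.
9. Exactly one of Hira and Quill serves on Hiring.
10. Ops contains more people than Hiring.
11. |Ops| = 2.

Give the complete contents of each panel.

From (3): Eitan ∉ Hiring.
(7): Dax matches Eitan: Dax ∉ Hiring.
Suppose Dax ∈ Planning: no assignment then satisfies all the clues, so Dax ∉ Planning.

Hiring = {Quill}; Planning = {Amira, Quill}; Ops = {Hira, Quill}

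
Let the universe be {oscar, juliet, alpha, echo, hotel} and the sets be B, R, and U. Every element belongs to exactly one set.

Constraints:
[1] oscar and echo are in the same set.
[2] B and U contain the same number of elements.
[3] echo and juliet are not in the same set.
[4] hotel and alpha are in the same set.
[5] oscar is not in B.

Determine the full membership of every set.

B = {alpha, hotel}; R = {juliet}; U = {echo, oscar}

From (5): oscar ∉ B.
(1): echo matches oscar: echo ∉ B.
Suppose oscar ∈ R: no assignment then satisfies all the clues, so oscar ∉ R.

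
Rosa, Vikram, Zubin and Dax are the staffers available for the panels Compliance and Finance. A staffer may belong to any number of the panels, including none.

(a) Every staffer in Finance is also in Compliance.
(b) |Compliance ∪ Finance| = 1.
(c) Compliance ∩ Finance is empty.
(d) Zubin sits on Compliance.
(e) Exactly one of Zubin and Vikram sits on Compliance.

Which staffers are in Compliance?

Compliance = {Zubin}

From (d): Zubin ∈ Compliance.
(c) (disjoint): Zubin ∉ Finance.
(e) (exactly one): Vikram ∉ Compliance.
(a) contrapositive: Vikram ∉ Finance.
Suppose Rosa ∈ Compliance: no assignment then satisfies all the clues, so Rosa ∉ Compliance.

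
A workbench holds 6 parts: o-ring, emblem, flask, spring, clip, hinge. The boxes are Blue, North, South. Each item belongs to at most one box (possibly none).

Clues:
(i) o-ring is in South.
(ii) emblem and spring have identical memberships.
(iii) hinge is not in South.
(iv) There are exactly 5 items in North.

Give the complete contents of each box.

From (i): o-ring ∈ South.
From (iii): hinge ∉ South.
(iv): only 5 candidates remain for North, so all are in.

Blue = {}; North = {clip, emblem, flask, hinge, spring}; South = {o-ring}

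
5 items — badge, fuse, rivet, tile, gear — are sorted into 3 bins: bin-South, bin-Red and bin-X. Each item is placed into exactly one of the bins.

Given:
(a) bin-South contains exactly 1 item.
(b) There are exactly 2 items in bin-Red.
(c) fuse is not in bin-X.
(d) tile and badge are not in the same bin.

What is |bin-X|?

2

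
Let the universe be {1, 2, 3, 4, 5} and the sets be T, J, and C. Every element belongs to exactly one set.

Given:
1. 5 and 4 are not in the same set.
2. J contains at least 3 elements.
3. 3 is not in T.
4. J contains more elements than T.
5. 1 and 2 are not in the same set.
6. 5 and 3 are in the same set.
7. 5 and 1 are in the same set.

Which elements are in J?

J = {1, 3, 5}

From (3): 3 ∉ T.
(6): 5 matches 3: 5 ∉ T.
(7): 1 matches 5: 1 ∉ T.
Suppose 1 ∉ J: no assignment then satisfies all the clues, so 1 ∈ J.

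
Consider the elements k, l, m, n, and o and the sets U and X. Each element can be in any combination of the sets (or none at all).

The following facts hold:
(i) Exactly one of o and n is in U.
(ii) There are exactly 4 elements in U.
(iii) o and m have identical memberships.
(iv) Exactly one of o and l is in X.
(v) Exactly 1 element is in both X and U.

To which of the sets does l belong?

l: U, X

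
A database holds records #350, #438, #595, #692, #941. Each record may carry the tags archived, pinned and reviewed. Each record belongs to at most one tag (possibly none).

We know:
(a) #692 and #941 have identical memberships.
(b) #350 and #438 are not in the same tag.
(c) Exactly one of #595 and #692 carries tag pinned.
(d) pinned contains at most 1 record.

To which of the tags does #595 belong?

#595: pinned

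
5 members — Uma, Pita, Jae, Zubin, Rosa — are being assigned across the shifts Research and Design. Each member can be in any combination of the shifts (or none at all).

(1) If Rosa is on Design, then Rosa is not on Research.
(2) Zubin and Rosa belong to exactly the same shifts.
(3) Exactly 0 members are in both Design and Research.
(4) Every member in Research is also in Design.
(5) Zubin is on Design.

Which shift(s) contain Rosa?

Rosa: Design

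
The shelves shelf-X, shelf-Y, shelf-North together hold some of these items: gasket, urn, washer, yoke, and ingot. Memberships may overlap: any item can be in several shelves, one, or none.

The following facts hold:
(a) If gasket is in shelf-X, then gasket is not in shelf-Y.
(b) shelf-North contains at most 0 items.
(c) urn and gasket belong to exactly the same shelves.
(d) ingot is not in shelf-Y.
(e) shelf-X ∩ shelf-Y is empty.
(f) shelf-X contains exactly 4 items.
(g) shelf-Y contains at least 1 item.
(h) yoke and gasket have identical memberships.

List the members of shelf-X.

shelf-X = {gasket, ingot, urn, yoke}

From (d): ingot ∉ shelf-Y.
(b): shelf-North already has 0, so the rest are out.
Suppose gasket ∉ shelf-X: no assignment then satisfies all the clues, so gasket ∈ shelf-X.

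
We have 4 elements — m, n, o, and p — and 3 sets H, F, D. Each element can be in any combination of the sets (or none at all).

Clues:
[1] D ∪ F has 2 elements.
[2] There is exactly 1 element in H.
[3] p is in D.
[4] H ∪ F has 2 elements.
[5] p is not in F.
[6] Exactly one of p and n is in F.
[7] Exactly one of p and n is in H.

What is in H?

H = {p}

From (3): p ∈ D.
From (5): p ∉ F.
(6) (exactly one): n ∈ F.
Suppose m ∈ H: no assignment then satisfies all the clues, so m ∉ H.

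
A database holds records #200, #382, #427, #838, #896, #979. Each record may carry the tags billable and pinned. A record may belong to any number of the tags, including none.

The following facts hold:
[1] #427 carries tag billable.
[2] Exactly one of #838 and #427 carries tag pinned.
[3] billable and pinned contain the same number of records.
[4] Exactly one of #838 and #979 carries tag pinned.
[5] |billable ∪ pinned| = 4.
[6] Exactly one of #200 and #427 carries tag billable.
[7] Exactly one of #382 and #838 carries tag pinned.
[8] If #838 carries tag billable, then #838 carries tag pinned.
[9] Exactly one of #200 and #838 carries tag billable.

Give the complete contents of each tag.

billable = {#427, #838, #896}; pinned = {#200, #838, #896}

From (1): #427 ∈ billable.
(6) (exactly one): #200 ∉ billable.
(9) (exactly one): #838 ∈ billable.
(8): #838 ∈ pinned.
(2) (exactly one): #427 ∉ pinned.
(4) (exactly one): #979 ∉ pinned.
(7) (exactly one): #382 ∉ pinned.
Suppose #200 ∉ pinned: no assignment then satisfies all the clues, so #200 ∈ pinned.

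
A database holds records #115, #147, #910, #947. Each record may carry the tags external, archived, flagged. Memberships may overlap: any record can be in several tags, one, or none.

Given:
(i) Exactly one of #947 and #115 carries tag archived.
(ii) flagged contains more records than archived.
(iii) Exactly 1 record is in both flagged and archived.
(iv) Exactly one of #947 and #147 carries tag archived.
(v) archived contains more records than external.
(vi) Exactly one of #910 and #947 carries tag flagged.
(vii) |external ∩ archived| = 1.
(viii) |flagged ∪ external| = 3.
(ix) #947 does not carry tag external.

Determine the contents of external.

external = {#910}

From (ix): #947 ∉ external.
Suppose #115 ∈ external: no assignment then satisfies all the clues, so #115 ∉ external.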